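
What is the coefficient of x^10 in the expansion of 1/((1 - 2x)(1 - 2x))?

The denominator gives the recurrence a_n = 4a_(n−1) − 4a_(n−2) for n ≥ 2; the numerator fixes a_0 = 1, a_1 = 4.
Iterating: 1, 4, 12, 32, 80, 192, 448, 1024, 2304, 5120, 11264, so a_10 = 11264.

11264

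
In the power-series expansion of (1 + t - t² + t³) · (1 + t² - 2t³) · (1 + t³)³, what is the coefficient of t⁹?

(1 + t - t² + t³) has coefficients 1,1,-1,1 for degrees 0…3.
(1 + t² - 2t³) has coefficients 1,0,1,-2,0,0,0,0,0,0 for degrees 0…9.
Finally multiplying by (1 + t³)³, the product of all factors after the first has coefficients 1,0,1,1,0,3,-3,0,3,-5 for degrees 0…9.
[t⁹] = 1·(-5) + 1·3 − 1·0 + 1·(-3) = -5.

-5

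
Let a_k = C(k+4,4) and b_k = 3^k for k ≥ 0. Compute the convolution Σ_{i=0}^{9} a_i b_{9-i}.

The convolution is the t^9 coefficient of A(t)B(t).
Σ = 1·19683 + 5·6561 + 15·2187 + 35·729 + 70·243 + 126·81 + 210·27 + 330·9 + 495·3 + 715·1 = 148864.

148864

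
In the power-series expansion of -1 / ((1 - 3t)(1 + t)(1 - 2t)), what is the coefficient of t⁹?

-43604

Partial fractions give a closed form: a_n = (-9/4)·3^n + (-1/12)·(-1)^n + (4/3)·2^n.
At n = 9: a_9 = -43604.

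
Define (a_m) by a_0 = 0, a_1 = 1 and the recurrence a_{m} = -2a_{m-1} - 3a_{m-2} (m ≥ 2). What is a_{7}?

The ordinary generating function has denominator 1 + 2z + 3z^2.
Iterating the recurrence: a_0,…,a_{7} = 0, 1, -2, 1, 4, -11, 10, 13.

13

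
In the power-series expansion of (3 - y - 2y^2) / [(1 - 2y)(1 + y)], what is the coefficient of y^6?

The denominator gives the recurrence a_n = a_(n−1) + 2a_(n−2) for n ≥ 3; the numerator fixes a_0 = 3, a_1 = 2, a_2 = 6.
Iterating: 3, 2, 6, 10, 22, 42, 86, so a_6 = 86.

86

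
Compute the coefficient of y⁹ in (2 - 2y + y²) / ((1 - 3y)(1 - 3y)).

The denominator gives the recurrence a_n = 6a_(n−1) − 9a_(n−2) for n ≥ 3; the numerator fixes a_0 = 2, a_1 = 10, a_2 = 43.
Iterating: 2, 10, 43, 168, 621, 2214, 7695, 26244, 88209, 293058, so a_9 = 293058.

293058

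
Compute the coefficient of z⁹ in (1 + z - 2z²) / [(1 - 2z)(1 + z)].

The denominator gives the recurrence a_n = a_(n−1) + 2a_(n−2) for n ≥ 3; the numerator fixes a_0 = 1, a_1 = 2, a_2 = 2.
Iterating: 1, 2, 2, 6, 10, 22, 42, 86, 170, 342, so a_9 = 342.

342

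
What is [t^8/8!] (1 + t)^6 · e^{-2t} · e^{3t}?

The EGF product rule gives c_8 = Σ_{k_1+k_2+k_3=8} C(8; k_1,k_2,k_3) · ∏ g_i(k_i), where (1+t)^6 gives the falling factorial (6)_k; e^{-2t} gives (-2)^k; e^{3t} gives (3)^k.
g_1(k) for k = 0…8: 1, 6, 30, 120, 360, 720, 720, 0, 0.
g_2(k) for k = 0…8: 1, -2, 4, -8, 16, -32, 64, -128, 256.
g_3(k) for k = 0…8: 1, 3, 9, 27, 81, 243, 729, 2187, 6561.
First combine the last two factors: h(k) = Σ_j C(k,j)·g_2(j)·g_3(k−j) for k = 0…8: 1, 1, 1, 1, 1, 1, 1, 1, 1.
c_8 = Σ_k C(8,k)·g_1(k)·h(8−k) = 1·1·1 + 8·6·1 + 28·30·1 + 56·120·1 + 70·360·1 + 56·720·1 + 28·720·1 = 1 + 48 + 840 + 6720 + 25200 + 40320 + 20160 = 93289.

93289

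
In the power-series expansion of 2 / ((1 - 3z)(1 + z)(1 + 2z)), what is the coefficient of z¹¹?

Partial fractions give a closed form: a_n = (9/10)·3^n + (-1/2)·(-1)^n + (8/5)·(-2)^n.
At n = 11: a_11 = 156156.

156156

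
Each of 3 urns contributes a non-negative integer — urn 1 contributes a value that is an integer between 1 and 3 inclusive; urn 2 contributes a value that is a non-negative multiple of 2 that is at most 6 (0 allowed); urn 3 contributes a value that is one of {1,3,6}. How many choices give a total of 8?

The generating function for the choices is (z + z² + z³)·(1 + z² + z⁴ + z⁶)·(z + z³ + z⁶); the count is [z⁸].
(z + z² + z³) has coefficients 0,1,1,1 for degrees 0…3.
(1 + z² + z⁴ + z⁶) has coefficients 1,0,1,0,1,0,1,0,0 for degrees 0…8.
Finally multiplying by (z + z³ + z⁶), the product of all factors after the first has coefficients 0,1,0,2,0,2,1,2,1 for degrees 0…8.
[z⁸] = 1·2 + 1·1 + 1·2 = 5.

5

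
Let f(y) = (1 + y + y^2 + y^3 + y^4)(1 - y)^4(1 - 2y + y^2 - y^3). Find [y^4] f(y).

(1 + y + y^2 + y^3 + y^4) has coefficients 1,1,1,1,1 for degrees 0…4.
(1 - y)^4 has coefficients 1,-4,6,-4,1 for degrees 0…4.
Finally multiplying by (1 - 2y + y^2 - y^3), the product of all factors after the first has coefficients 1,-6,15,-21,19 for degrees 0…4.
[y^4] = 1·19 + 1·(-21) + 1·15 + 1·(-6) + 1·1 = 8.

8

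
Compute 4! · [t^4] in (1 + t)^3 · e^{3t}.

The EGF product rule gives c_4 = Σ_{k_1+k_2=4} C(4; k_1,k_2) · ∏ g_i(k_i), where (1+t)^3 gives the falling factorial (3)_k; e^{3t} gives (3)^k.
g_1(k) for k = 0…4: 1, 3, 6, 6, 0.
g_2(k) for k = 0…4: 1, 3, 9, 27, 81.
c_4 = Σ_k C(4,k)·g_1(k)·g_2(4−k) = 1·1·81 + 4·3·27 + 6·6·9 + 4·6·3 = 81 + 324 + 324 + 72 = 801.

801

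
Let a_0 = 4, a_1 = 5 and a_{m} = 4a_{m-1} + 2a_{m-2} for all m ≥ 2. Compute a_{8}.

The ordinary generating function has denominator 1 - 4q - 2q^2.
Iterating the recurrence: a_0,…,a_{8} = 4, 5, 28, 122, 544, 2420, 10768, 47912, 213184.

213184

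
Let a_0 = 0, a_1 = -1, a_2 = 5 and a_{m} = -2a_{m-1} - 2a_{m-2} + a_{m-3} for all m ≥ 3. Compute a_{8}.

The ordinary generating function has denominator 1 + 2q + 2q^2 - q^3.
Iterating the recurrence: a_0,…,a_{8} = 0, -1, 5, -8, 5, 11, -40, 63, -35.

-35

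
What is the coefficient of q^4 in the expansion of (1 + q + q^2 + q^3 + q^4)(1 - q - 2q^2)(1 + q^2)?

(1 + q + q^2 + q^3 + q^4) has coefficients 1,1,1,1,1 for degrees 0…4.
(1 - q - 2q^2) has coefficients 1,-1,-2,0,0 for degrees 0…4.
Finally multiplying by (1 + q^2), the product of all factors after the first has coefficients 1,-1,-1,-1,-2 for degrees 0…4.
[q^4] = 1·(-2) + 1·(-1) + 1·(-1) + 1·(-1) + 1·1 = -4.

-4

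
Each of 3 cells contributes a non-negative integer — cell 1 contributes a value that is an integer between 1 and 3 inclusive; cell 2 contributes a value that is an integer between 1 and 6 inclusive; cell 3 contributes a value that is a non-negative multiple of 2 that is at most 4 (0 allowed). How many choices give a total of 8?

8

The generating function for the choices is (y + y² + y³)·(y + y² + y³ + y⁴ + y⁵ + y⁶)·(1 + y² + y⁴); the count is [y⁸].
(y + y² + y³) has coefficients 0,1,1,1 for degrees 0…3.
(y + y² + y³ + y⁴ + y⁵ + y⁶) has coefficients 0,1,1,1,1,1,1,0,0 for degrees 0…8.
Finally multiplying by (1 + y² + y⁴), the product of all factors after the first has coefficients 0,1,1,2,2,3,3,2,2 for degrees 0…8.
[y⁸] = 1·2 + 1·3 + 1·3 = 8.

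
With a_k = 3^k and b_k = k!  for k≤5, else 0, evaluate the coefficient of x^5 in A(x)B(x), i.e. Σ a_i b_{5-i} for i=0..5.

The convolution is the t^5 coefficient of A(t)B(t).
Σ = 1·120 + 3·24 + 9·6 + 27·2 + 81·1 + 243·1 = 624.

624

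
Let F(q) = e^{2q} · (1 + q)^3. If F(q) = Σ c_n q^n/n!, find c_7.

8864

The EGF product rule gives c_7 = Σ_{k_1+k_2=7} C(7; k_1,k_2) · ∏ g_i(k_i), where e^{2q} gives (2)^k; (1+q)^3 gives the falling factorial (3)_k.
g_1(k) for k = 0…7: 1, 2, 4, 8, 16, 32, 64, 128.
g_2(k) for k = 0…7: 1, 3, 6, 6, 0, 0, 0, 0.
c_7 = Σ_k C(7,k)·g_1(k)·g_2(7−k) = 35·16·6 + 21·32·6 + 7·64·3 + 1·128·1 = 3360 + 4032 + 1344 + 128 = 8864.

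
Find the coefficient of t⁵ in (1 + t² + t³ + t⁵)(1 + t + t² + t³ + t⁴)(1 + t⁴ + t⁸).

(1 + t² + t³ + t⁵) has coefficients 1,0,1,1,0,1 for degrees 0…5.
(1 + t + t² + t³ + t⁴) has coefficients 1,1,1,1,1,0 for degrees 0…5.
Finally multiplying by (1 + t⁴ + t⁸), the product of all factors after the first has coefficients 1,1,1,1,2,1 for degrees 0…5.
[t⁵] = 1·1 + 1·1 + 1·1 + 1·1 = 4.

4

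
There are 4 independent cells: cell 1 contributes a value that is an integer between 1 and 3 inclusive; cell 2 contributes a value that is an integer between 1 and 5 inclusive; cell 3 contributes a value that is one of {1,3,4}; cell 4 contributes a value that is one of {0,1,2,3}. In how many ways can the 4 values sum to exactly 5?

The generating function for the choices is (q + q² + q³)·(q + q² + q³ + q⁴ + q⁵)·(q + q³ + q⁴)·(1 + q + q² + q³); the count is [q⁵].
(q + q² + q³) has coefficients 0,1,1,1 for degrees 0…3.
(q + q² + q³ + q⁴ + q⁵) has coefficients 0,1,1,1,1,1 for degrees 0…5.
Multiplying by (q + q³ + q⁴) gives running coefficients 0,0,1,1,2,3 for degrees 0…5.
Finally multiplying by (1 + q + q² + q³), the product of all factors after the first has coefficients 0,0,1,2,4,7 for degrees 0…5.
[q⁵] = 1·4 + 1·2 + 1·1 = 7.

7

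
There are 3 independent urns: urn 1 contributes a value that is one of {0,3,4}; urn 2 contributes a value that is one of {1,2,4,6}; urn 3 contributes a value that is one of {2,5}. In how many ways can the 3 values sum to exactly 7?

3

The generating function for the choices is (1 + x^3 + x^4)·(x + x^2 + x^4 + x^6)·(x^2 + x^5); the count is [x^7].
(1 + x^3 + x^4) has coefficients 1,0,0,1,1 for degrees 0…4.
(x + x^2 + x^4 + x^6) has coefficients 0,1,1,0,1,0,1,0 for degrees 0…7.
Finally multiplying by (x^2 + x^5), the product of all factors after the first has coefficients 0,0,0,1,1,0,2,1 for degrees 0…7.
[x^7] = 1·1 + 1·1 + 1·1 = 3.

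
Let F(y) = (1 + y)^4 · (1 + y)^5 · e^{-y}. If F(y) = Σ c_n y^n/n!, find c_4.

1405

The EGF product rule gives c_4 = Σ_{k_1+k_2+k_3=4} C(4; k_1,k_2,k_3) · ∏ g_i(k_i), where (1+y)^4 gives the falling factorial (4)_k; (1+y)^5 gives the falling factorial (5)_k; e^{-y} gives (-1)^k.
g_1(k) for k = 0…4: 1, 4, 12, 24, 24.
g_2(k) for k = 0…4: 1, 5, 20, 60, 120.
g_3(k) for k = 0…4: 1, -1, 1, -1, 1.
First combine the last two factors: h(k) = Σ_j C(k,j)·g_2(j)·g_3(k−j) for k = 0…4: 1, 4, 11, 14, -19.
c_4 = Σ_k C(4,k)·g_1(k)·h(4−k) = 1·1·(-19) + 4·4·14 + 6·12·11 + 4·24·4 + 1·24·1 = −19 + 224 + 792 + 384 + 24 = 1405.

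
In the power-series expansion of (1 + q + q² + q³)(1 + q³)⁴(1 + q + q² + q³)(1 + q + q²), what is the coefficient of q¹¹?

82

(1 + q + q² + q³) has coefficients 1,1,1,1 for degrees 0…3.
(1 + q³)⁴ has coefficients 1,0,0,4,0,0,6,0,0,4,0,0 for degrees 0…11.
Multiplying by (1 + q + q² + q³) gives running coefficients 1,1,1,5,4,4,10,6,6,10,4,4 for degrees 0…11.
Finally multiplying by (1 + q + q²), the product of all factors after the first has coefficients 1,2,3,7,10,13,18,20,22,22,20,18 for degrees 0…11.
[q¹¹] = 1·18 + 1·20 + 1·22 + 1·22 = 82.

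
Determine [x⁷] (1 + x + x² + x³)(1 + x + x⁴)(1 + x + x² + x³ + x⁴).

(1 + x + x² + x³) has coefficients 1,1,1,1 for degrees 0…3.
(1 + x + x⁴) has coefficients 1,1,0,0,1,0,0,0 for degrees 0…7.
Finally multiplying by (1 + x + x² + x³ + x⁴), the product of all factors after the first has coefficients 1,2,2,2,3,2,1,1 for degrees 0…7.
[x⁷] = 1·1 + 1·1 + 1·2 + 1·3 = 7.

7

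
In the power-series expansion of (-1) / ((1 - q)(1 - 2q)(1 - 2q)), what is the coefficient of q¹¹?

The denominator gives the recurrence a_n = 5a_(n−1) − 8a_(n−2) + 4a_(n−3) for n ≥ 3; the numerator fixes a_0 = -1, a_1 = -5, a_2 = -17.
Iterating: -1, -5, -17, -49, -129, -321, -769, -1793, -4097, -9217, -20481, -45057, so a_11 = -45057.

-45057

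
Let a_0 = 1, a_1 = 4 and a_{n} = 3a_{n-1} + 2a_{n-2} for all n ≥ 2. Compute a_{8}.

The ordinary generating function has denominator 1 - 3x - 2x^2.
Iterating the recurrence: a_0,…,a_{8} = 1, 4, 14, 50, 178, 634, 2258, 8042, 28642.

28642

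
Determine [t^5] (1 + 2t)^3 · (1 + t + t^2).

(1 + 2t)^3 has coefficients 1,6,12,8 for degrees 0…3.
(1 + t + t^2) has coefficients 1,1,1,0,0,0 for degrees 0…5.
[t^5] = 1·0 + 6·0 + 12·0 + 8·1 = 8.

8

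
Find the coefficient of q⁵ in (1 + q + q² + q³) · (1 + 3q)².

(1 + q + q² + q³) has coefficients 1,1,1,1 for degrees 0…3.
(1 + 3q)² has coefficients 1,6,9,0,0,0 for degrees 0…5.
[q⁵] = 1·0 + 1·0 + 1·0 + 1·9 = 9.

9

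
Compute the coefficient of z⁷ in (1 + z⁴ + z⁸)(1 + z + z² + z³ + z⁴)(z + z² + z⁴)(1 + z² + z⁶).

(1 + z⁴ + z⁸) has coefficients 1,0,0,0,1,0,0,0 for degrees 0…7.
(1 + z + z² + z³ + z⁴) has coefficients 1,1,1,1,1,0,0,0 for degrees 0…7.
Multiplying by (z + z² + z⁴) gives running coefficients 0,1,2,2,3,3,2,1 for degrees 0…7.
Finally multiplying by (1 + z² + z⁶), the product of all factors after the first has coefficients 0,1,2,3,5,5,5,5 for degrees 0…7.
[z⁷] = 1·5 + 1·3 = 8.

8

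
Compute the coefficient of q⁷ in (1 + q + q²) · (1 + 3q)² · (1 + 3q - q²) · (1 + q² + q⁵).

(1 + q + q²) has coefficients 1,1,1 for degrees 0…2.
(1 + 3q)² has coefficients 1,6,9,0,0,0,0,0 for degrees 0…7.
Multiplying by (1 + 3q - q²) gives running coefficients 1,9,26,21,-9,0,0,0 for degrees 0…7.
Finally multiplying by (1 + q² + q⁵), the product of all factors after the first has coefficients 1,9,27,30,17,22,0,26 for degrees 0…7.
[q⁷] = 1·26 + 1·0 + 1·22 = 48.

48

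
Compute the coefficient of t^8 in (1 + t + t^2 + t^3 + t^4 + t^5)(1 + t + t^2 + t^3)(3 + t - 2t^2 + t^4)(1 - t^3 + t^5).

(1 + t + t^2 + t^3 + t^4 + t^5) has coefficients 1,1,1,1,1,1 for degrees 0…5.
(1 + t + t^2 + t^3) has coefficients 1,1,1,1,0,0,0,0,0 for degrees 0…8.
Multiplying by (3 + t - 2t^2 + t^4) gives running coefficients 3,4,2,2,0,-1,1,1,0 for degrees 0…8.
Finally multiplying by (1 - t^3 + t^5), the product of all factors after the first has coefficients 3,4,2,-1,-4,0,3,3,3 for degrees 0…8.
[t^8] = 1·3 + 1·3 + 1·3 + 1·0 + 1·(-4) + 1·(-1) = 4.

4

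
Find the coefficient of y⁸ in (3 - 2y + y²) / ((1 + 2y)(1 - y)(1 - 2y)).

Partial fractions give a closed form: a_n = (17/12)·(-2)^n + (-2/3)·1^n + (9/4)·2^n.
At n = 8: a_8 = 938.

938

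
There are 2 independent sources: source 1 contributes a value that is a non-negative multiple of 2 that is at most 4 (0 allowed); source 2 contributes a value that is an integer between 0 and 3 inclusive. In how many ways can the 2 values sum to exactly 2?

The generating function for the choices is (1 + z^2 + z^4)·(1 + z + z^2 + z^3); the count is [z^2].
(1 + z^2 + z^4) has coefficients 1,0,1 for degrees 0…2.
(1 + z + z^2 + z^3) has coefficients 1,1,1 for degrees 0…2.
[z^2] = 1·1 + 1·1 = 2.

2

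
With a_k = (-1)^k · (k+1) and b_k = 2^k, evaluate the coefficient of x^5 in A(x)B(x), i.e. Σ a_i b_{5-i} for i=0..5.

This is [x^5] in the product of the two ordinary generating functions.
Σ = 1·32 − 2·16 + 3·8 − 4·4 + 5·2 − 6·1 = 12.

12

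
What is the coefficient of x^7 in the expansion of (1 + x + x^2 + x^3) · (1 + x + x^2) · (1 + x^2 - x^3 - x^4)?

(1 + x + x^2 + x^3) has coefficients 1,1,1,1 for degrees 0…3.
(1 + x + x^2) has coefficients 1,1,1,0,0,0,0,0 for degrees 0…7.
Finally multiplying by (1 + x^2 - x^3 - x^4), the product of all factors after the first has coefficients 1,1,2,0,-1,-2,-1,0 for degrees 0…7.
[x^7] = 1·0 + 1·(-1) + 1·(-2) + 1·(-1) = -4.

-4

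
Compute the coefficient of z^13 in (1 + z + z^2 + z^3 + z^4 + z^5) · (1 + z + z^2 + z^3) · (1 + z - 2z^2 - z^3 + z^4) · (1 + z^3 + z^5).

(1 + z + z^2 + z^3 + z^4 + z^5) has coefficients 1,1,1,1,1,1 for degrees 0…5.
(1 + z + z^2 + z^3) has coefficients 1,1,1,1,0,0,0,0,0,0,0,0,0,0 for degrees 0…13.
Multiplying by (1 + z - 2z^2 - z^3 + z^4) gives running coefficients 1,2,0,-1,-1,-2,0,1,0,0,0,0,0,0 for degrees 0…13.
Finally multiplying by (1 + z^3 + z^5), the product of all factors after the first has coefficients 1,2,0,0,1,-1,1,0,-3,-1,-1,0,1,0 for degrees 0…13.
[z^13] = 1·0 + 1·1 + 1·0 + 1·(-1) + 1·(-1) + 1·(-3) = -4.

-4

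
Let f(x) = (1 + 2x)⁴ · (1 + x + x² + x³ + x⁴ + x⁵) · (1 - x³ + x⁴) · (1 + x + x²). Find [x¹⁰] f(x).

73

(1 + 2x)⁴ has coefficients 1,8,24,32,16 for degrees 0…4.
(1 + x + x² + x³ + x⁴ + x⁵) has coefficients 1,1,1,1,1,1,0,0,0,0,0 for degrees 0…10.
Multiplying by (1 - x³ + x⁴) gives running coefficients 1,1,1,0,1,1,0,0,0,1,0 for degrees 0…10.
Finally multiplying by (1 + x + x²), the product of all factors after the first has coefficients 1,2,3,2,2,2,2,1,0,1,1 for degrees 0…10.
[x¹⁰] = 1·1 + 8·1 + 24·0 + 32·1 + 16·2 = 73.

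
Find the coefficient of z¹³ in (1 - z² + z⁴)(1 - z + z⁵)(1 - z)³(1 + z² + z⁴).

(1 - z² + z⁴) has coefficients 1,0,-1,0,1 for degrees 0…4.
(1 - z + z⁵) has coefficients 1,-1,0,0,0,1,0,0,0,0,0,0,0,0 for degrees 0…13.
Multiplying by (1 - z)³ gives running coefficients 1,-4,6,-4,1,1,-3,3,-1,0,0,0,0,0 for degrees 0…13.
Finally multiplying by (1 + z² + z⁴), the product of all factors after the first has coefficients 1,-4,7,-8,8,-7,4,0,-3,4,-4,3,-1,0 for degrees 0…13.
[z¹³] = 1·0 − 1·3 + 1·4 = 1.

1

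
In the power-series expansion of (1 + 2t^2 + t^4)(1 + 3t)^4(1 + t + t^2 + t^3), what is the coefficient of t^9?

(1 + 2t^2 + t^4) has coefficients 1,0,2,0,1 for degrees 0…4.
(1 + 3t)^4 has coefficients 1,12,54,108,81,0,0,0,0,0 for degrees 0…9.
Finally multiplying by (1 + t + t^2 + t^3), the product of all factors after the first has coefficients 1,13,67,175,255,243,189,81,0,0 for degrees 0…9.
[t^9] = 1·0 + 2·81 + 1·243 = 405.

405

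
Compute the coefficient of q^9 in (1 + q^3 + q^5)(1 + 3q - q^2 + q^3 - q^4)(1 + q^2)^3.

-5

(1 + q^3 + q^5) has coefficients 1,0,0,1,0,1 for degrees 0…5.
(1 + 3q - q^2 + q^3 - q^4) has coefficients 1,3,-1,1,-1,0,0,0,0,0 for degrees 0…9.
Finally multiplying by (1 + q^2)^3, the product of all factors after the first has coefficients 1,3,2,10,-1,12,-5,6,-4,1 for degrees 0…9.
[q^9] = 1·1 + 1·(-5) + 1·(-1) = -5.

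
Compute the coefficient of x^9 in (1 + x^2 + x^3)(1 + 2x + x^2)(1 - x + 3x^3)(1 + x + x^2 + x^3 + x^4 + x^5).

30

(1 + x^2 + x^3) has coefficients 1,0,1,1 for degrees 0…3.
(1 + 2x + x^2) has coefficients 1,2,1,0,0,0,0,0,0,0 for degrees 0…9.
Multiplying by (1 - x + 3x^3) gives running coefficients 1,1,-1,2,6,3,0,0,0,0 for degrees 0…9.
Finally multiplying by (1 + x + x^2 + x^3 + x^4 + x^5), the product of all factors after the first has coefficients 1,2,1,3,9,12,11,10,11,9 for degrees 0…9.
[x^9] = 1·9 + 1·10 + 1·11 = 30.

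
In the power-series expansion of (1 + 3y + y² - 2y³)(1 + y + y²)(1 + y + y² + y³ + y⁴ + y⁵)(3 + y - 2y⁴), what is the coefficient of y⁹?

-28

(1 + 3y + y² - 2y³) has coefficients 1,3,1,-2 for degrees 0…3.
(1 + y + y²) has coefficients 1,1,1,0,0,0,0,0,0,0 for degrees 0…9.
Multiplying by (1 + y + y² + y³ + y⁴ + y⁵) gives running coefficients 1,2,3,3,3,3,2,1,0,0 for degrees 0…9.
Finally multiplying by (3 + y - 2y⁴), the product of all factors after the first has coefficients 3,7,11,12,10,8,3,-1,-5,-6 for degrees 0…9.
[y⁹] = 1·(-6) + 3·(-5) + 1·(-1) − 2·3 = -28.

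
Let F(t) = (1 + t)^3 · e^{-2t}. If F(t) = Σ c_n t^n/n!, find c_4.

16

The EGF product rule gives c_4 = Σ_{k_1+k_2=4} C(4; k_1,k_2) · ∏ g_i(k_i), where (1+t)^3 gives the falling factorial (3)_k; e^{-2t} gives (-2)^k.
g_1(k) for k = 0…4: 1, 3, 6, 6, 0.
g_2(k) for k = 0…4: 1, -2, 4, -8, 16.
c_4 = Σ_k C(4,k)·g_1(k)·g_2(4−k) = 1·1·16 + 4·3·(-8) + 6·6·4 + 4·6·(-2) = 16 − 96 + 144 − 48 = 16.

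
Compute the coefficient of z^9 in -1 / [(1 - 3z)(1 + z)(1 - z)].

Partial fractions give a closed form: a_n = (-9/8)·3^n + (-1/8)·(-1)^n + (1/4)·1^n.
At n = 9: a_9 = -22143.

-22143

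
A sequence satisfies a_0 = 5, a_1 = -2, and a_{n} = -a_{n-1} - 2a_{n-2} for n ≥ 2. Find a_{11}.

The ordinary generating function has denominator 1 + y + 2y^2.
Iterating the recurrence: a_0,…,a_{11} = 5, -2, -8, 12, 4, -28, 20, 36, -76, 4, 148, -156.

-156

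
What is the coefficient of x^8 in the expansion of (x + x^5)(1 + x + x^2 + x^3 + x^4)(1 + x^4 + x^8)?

(x + x^5) has coefficients 0,1,0,0,0,1 for degrees 0…5.
(1 + x + x^2 + x^3 + x^4) has coefficients 1,1,1,1,1,0,0,0,0 for degrees 0…8.
Finally multiplying by (1 + x^4 + x^8), the product of all factors after the first has coefficients 1,1,1,1,2,1,1,1,2 for degrees 0…8.
[x^8] = 1·1 + 1·1 = 2.

2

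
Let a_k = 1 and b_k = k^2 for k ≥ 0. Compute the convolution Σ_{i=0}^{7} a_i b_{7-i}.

140

This is [x^7] in the product of the two ordinary generating functions.
Σ = 1·49 + 1·36 + 1·25 + 1·16 + 1·9 + 1·4 + 1·1 + 1·0 = 140.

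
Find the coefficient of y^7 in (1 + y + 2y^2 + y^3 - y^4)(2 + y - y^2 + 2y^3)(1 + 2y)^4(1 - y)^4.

103

(1 + y + 2y^2 + y^3 - y^4) has coefficients 1,1,2,1,-1 for degrees 0…4.
(2 + y - y^2 + 2y^3) has coefficients 2,1,-1,2,0,0,0,0 for degrees 0…7.
Multiplying by (1 + 2y)^4 gives running coefficients 2,17,55,82,56,32,48,32 for degrees 0…7.
Finally multiplying by (1 - y)^4, the product of all factors after the first has coefficients 2,9,-1,-44,-8,97,-17,-110 for degrees 0…7.
[y^7] = 1·(-110) + 1·(-17) + 2·97 + 1·(-8) − 1·(-44) = 103.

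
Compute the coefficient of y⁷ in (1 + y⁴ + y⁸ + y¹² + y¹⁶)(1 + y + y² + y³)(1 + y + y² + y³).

(1 + y⁴ + y⁸ + y¹² + y¹⁶) has coefficients 1,0,0,0,1,0,0,0 for degrees 0…7.
(1 + y + y² + y³) has coefficients 1,1,1,1,0,0,0,0 for degrees 0…7.
Finally multiplying by (1 + y + y² + y³), the product of all factors after the first has coefficients 1,2,3,4,3,2,1,0 for degrees 0…7.
[y⁷] = 1·0 + 1·4 = 4.

4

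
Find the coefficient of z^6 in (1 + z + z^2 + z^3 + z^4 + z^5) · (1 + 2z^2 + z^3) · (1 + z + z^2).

11

(1 + z + z^2 + z^3 + z^4 + z^5) has coefficients 1,1,1,1,1,1 for degrees 0…5.
(1 + 2z^2 + z^3) has coefficients 1,0,2,1,0,0,0 for degrees 0…6.
Finally multiplying by (1 + z + z^2), the product of all factors after the first has coefficients 1,1,3,3,3,1,0 for degrees 0…6.
[z^6] = 1·0 + 1·1 + 1·3 + 1·3 + 1·3 + 1·1 = 11.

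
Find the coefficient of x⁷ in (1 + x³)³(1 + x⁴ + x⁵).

3

(1 + x³)³ has coefficients 1,0,0,3,0,0,3,0 for degrees 0…7.
(1 + x⁴ + x⁵) has coefficients 1,0,0,0,1,1,0,0 for degrees 0…7.
[x⁷] = 1·0 + 3·1 + 3·0 = 3.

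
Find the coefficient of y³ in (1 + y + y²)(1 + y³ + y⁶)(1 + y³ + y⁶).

(1 + y + y²) has coefficients 1,1,1 for degrees 0…2.
(1 + y³ + y⁶) has coefficients 1,0,0,1 for degrees 0…3.
Finally multiplying by (1 + y³ + y⁶), the product of all factors after the first has coefficients 1,0,0,2 for degrees 0…3.
[y³] = 1·2 + 1·0 + 1·0 = 2.

2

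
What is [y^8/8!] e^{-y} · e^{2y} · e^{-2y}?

1

The EGF product rule gives c_8 = Σ_{k_1+k_2+k_3=8} C(8; k_1,k_2,k_3) · ∏ g_i(k_i), where e^{-y} gives (-1)^k; e^{2y} gives (2)^k; e^{-2y} gives (-2)^k.
g_1(k) for k = 0…8: 1, -1, 1, -1, 1, -1, 1, -1, 1.
g_2(k) for k = 0…8: 1, 2, 4, 8, 16, 32, 64, 128, 256.
g_3(k) for k = 0…8: 1, -2, 4, -8, 16, -32, 64, -128, 256.
First combine the last two factors: h(k) = Σ_j C(k,j)·g_2(j)·g_3(k−j) for k = 0…8: 1, 0, 0, 0, 0, 0, 0, 0, 0.
c_8 = Σ_k C(8,k)·g_1(k)·h(8−k) = 1·1·1 = 1.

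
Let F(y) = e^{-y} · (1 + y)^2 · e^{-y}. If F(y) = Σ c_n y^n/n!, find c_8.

The EGF product rule gives c_8 = Σ_{k_1+k_2+k_3=8} C(8; k_1,k_2,k_3) · ∏ g_i(k_i), where e^{-y} gives (-1)^k; (1+y)^2 gives the falling factorial (2)_k; e^{-y} gives (-1)^k.
g_1(k) for k = 0…8: 1, -1, 1, -1, 1, -1, 1, -1, 1.
g_2(k) for k = 0…8: 1, 2, 2, 0, 0, 0, 0, 0, 0.
g_3(k) for k = 0…8: 1, -1, 1, -1, 1, -1, 1, -1, 1.
First combine the last two factors: h(k) = Σ_j C(k,j)·g_2(j)·g_3(k−j) for k = 0…8: 1, 1, -1, -1, 5, -11, 19, -29, 41.
c_8 = Σ_k C(8,k)·g_1(k)·h(8−k) = 1·1·41 + 8·(-1)·(-29) + 28·1·19 + 56·(-1)·(-11) + 70·1·5 + 56·(-1)·(-1) + 28·1·(-1) + 8·(-1)·1 + 1·1·1 = 41 + 232 + 532 + 616 + 350 + 56 − 28 − 8 + 1 = 1792.

1792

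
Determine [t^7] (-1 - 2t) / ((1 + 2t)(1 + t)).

The denominator gives the recurrence a_n = −3a_(n−1) − 2a_(n−2) for n ≥ 2; the numerator fixes a_0 = -1, a_1 = 1.
Iterating: -1, 1, -1, 1, -1, 1, -1, 1, so a_7 = 1.

1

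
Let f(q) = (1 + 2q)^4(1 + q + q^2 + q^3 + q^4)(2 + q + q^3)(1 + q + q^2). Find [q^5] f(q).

(1 + 2q)^4 has coefficients 1,8,24,32,16 for degrees 0…4.
(1 + q + q^2 + q^3 + q^4) has coefficients 1,1,1,1,1,0 for degrees 0…5.
Multiplying by (2 + q + q^3) gives running coefficients 2,3,3,4,4,2 for degrees 0…5.
Finally multiplying by (1 + q + q^2), the product of all factors after the first has coefficients 2,5,8,10,11,10 for degrees 0…5.
[q^5] = 1·10 + 8·11 + 24·10 + 32·8 + 16·5 = 674.

674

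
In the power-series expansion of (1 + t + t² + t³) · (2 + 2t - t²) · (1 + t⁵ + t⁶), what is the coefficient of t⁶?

(1 + t + t² + t³) has coefficients 1,1,1,1 for degrees 0…3.
(2 + 2t - t²) has coefficients 2,2,-1,0,0,0,0 for degrees 0…6.
Finally multiplying by (1 + t⁵ + t⁶), the product of all factors after the first has coefficients 2,2,-1,0,0,2,4 for degrees 0…6.
[t⁶] = 1·4 + 1·2 + 1·0 + 1·0 = 6.

6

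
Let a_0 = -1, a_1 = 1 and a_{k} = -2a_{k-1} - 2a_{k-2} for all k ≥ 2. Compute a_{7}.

The ordinary generating function has denominator 1 + 2q + 2q^2.
Iterating the recurrence: a_0,…,a_{7} = -1, 1, 0, -2, 4, -4, 0, 8.

8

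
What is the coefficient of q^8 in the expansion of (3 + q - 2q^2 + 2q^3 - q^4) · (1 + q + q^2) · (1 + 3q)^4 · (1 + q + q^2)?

215

(3 + q - 2q^2 + 2q^3 - q^4) has coefficients 3,1,-2,2,-1 for degrees 0…4.
(1 + q + q^2) has coefficients 1,1,1,0,0,0,0,0,0 for degrees 0…8.
Multiplying by (1 + 3q)^4 gives running coefficients 1,13,67,174,243,189,81,0,0 for degrees 0…8.
Finally multiplying by (1 + q + q^2), the product of all factors after the first has coefficients 1,14,81,254,484,606,513,270,81 for degrees 0…8.
[q^8] = 3·81 + 1·270 − 2·513 + 2·606 − 1·484 = 215.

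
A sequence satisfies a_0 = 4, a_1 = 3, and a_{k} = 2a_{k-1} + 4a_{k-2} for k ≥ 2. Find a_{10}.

The ordinary generating function has denominator 1 - 2y - 4y^2.
Iterating the recurrence: a_0,…,a_{10} = 4, 3, 22, 56, 200, 624, 2048, 6592, 21376, 69120, 223744.

223744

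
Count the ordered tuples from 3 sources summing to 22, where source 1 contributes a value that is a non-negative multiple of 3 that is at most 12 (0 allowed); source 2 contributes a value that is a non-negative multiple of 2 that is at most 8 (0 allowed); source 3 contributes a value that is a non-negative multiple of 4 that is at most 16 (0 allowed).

The generating function for the choices is (1 + y^3 + y^6 + y^9 + y^12)·(1 + y^2 + y^4 + y^6 + y^8)·(1 + y^4 + y^8 + y^12 + y^16); the count is [y^22].
(1 + y^3 + y^6 + y^9 + y^12) has coefficients 1,0,0,1,0,0,1,0,0,1,0,0,1 for degrees 0…12.
(1 + y^2 + y^4 + y^6 + y^8) has coefficients 1,0,1,0,1,0,1,0,1,0,0,0,0,0,0,0,0,0,0,0,0,0,0 for degrees 0…22.
Finally multiplying by (1 + y^4 + y^8 + y^12 + y^16), the product of all factors after the first has coefficients 1,0,1,0,2,0,2,0,3,0,2,0,3,0,2,0,3,0,2,0,2,0,1 for degrees 0…22.
[y^22] = 1·1 + 1·0 + 1·3 + 1·0 + 1·2 = 6.

6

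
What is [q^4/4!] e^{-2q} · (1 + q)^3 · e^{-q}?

The EGF product rule gives c_4 = Σ_{k_1+k_2+k_3=4} C(4; k_1,k_2,k_3) · ∏ g_i(k_i), where e^{-2q} gives (-2)^k; (1+q)^3 gives the falling factorial (3)_k; e^{-q} gives (-1)^k.
g_1(k) for k = 0…4: 1, -2, 4, -8, 16.
g_2(k) for k = 0…4: 1, 3, 6, 6, 0.
g_3(k) for k = 0…4: 1, -1, 1, -1, 1.
First combine the last two factors: h(k) = Σ_j C(k,j)·g_2(j)·g_3(k−j) for k = 0…4: 1, 2, 1, -4, 1.
c_4 = Σ_k C(4,k)·g_1(k)·h(4−k) = 1·1·1 + 4·(-2)·(-4) + 6·4·1 + 4·(-8)·2 + 1·16·1 = 1 + 32 + 24 − 64 + 16 = 9.

9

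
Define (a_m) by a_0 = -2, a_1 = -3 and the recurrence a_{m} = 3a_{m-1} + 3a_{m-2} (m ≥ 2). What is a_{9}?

The ordinary generating function has denominator 1 - 3t - 3t^2.
Iterating the recurrence: a_0,…,a_{9} = -2, -3, -15, -54, -207, -783, -2970, -11259, -42687, -161838.

-161838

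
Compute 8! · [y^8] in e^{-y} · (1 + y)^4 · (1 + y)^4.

6209

The EGF product rule gives c_8 = Σ_{k_1+k_2+k_3=8} C(8; k_1,k_2,k_3) · ∏ g_i(k_i), where e^{-y} gives (-1)^k; (1+y)^4 gives the falling factorial (4)_k; (1+y)^4 gives the falling factorial (4)_k.
g_1(k) for k = 0…8: 1, -1, 1, -1, 1, -1, 1, -1, 1.
g_2(k) for k = 0…8: 1, 4, 12, 24, 24, 0, 0, 0, 0.
g_3(k) for k = 0…8: 1, 4, 12, 24, 24, 0, 0, 0, 0.
First combine the last two factors: h(k) = Σ_j C(k,j)·g_2(j)·g_3(k−j) for k = 0…8: 1, 8, 56, 336, 1680, 6720, 20160, 40320, 40320.
c_8 = Σ_k C(8,k)·g_1(k)·h(8−k) = 1·1·40320 + 8·(-1)·40320 + 28·1·20160 + 56·(-1)·6720 + 70·1·1680 + 56·(-1)·336 + 28·1·56 + 8·(-1)·8 + 1·1·1 = 40320 − 322560 + 564480 − 376320 + 117600 − 18816 + 1568 − 64 + 1 = 6209.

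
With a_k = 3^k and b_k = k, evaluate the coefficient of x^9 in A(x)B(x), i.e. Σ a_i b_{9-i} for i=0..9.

This is [x^9] in the product of the two ordinary generating functions.
Σ = 1·9 + 3·8 + 9·7 + 27·6 + 81·5 + 243·4 + 729·3 + 2187·2 + 6561·1 + 19683·0 = 14757.

14757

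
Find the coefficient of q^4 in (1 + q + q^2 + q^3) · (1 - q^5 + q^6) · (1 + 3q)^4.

255

(1 + q + q^2 + q^3) has coefficients 1,1,1,1 for degrees 0…3.
(1 - q^5 + q^6) has coefficients 1,0,0,0,0 for degrees 0…4.
Finally multiplying by (1 + 3q)^4, the product of all factors after the first has coefficients 1,12,54,108,81 for degrees 0…4.
[q^4] = 1·81 + 1·108 + 1·54 + 1·12 = 255.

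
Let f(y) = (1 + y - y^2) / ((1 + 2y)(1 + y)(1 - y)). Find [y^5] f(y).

-11

Partial fractions give a closed form: a_n = (1/3)·(-2)^n + (1/2)·(-1)^n + (1/6)·1^n.
At n = 5: a_5 = -11.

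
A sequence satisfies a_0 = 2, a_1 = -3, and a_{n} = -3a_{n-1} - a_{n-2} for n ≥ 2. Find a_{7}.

-843

The ordinary generating function has denominator 1 + 3x + x^2.
Iterating the recurrence: a_0,…,a_{7} = 2, -3, 7, -18, 47, -123, 322, -843.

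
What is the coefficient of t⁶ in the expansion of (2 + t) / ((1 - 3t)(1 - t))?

The denominator gives the recurrence a_n = 4a_(n−1) − 3a_(n−2) for n ≥ 3; the numerator fixes a_0 = 2, a_1 = 9, a_2 = 30.
Iterating: 2, 9, 30, 93, 282, 849, 2550, so a_6 = 2550.

2550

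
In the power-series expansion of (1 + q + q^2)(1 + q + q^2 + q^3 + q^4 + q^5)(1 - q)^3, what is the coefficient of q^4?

1

(1 + q + q^2) has coefficients 1,1,1 for degrees 0…2.
(1 + q + q^2 + q^3 + q^4 + q^5) has coefficients 1,1,1,1,1 for degrees 0…4.
Finally multiplying by (1 - q)^3, the product of all factors after the first has coefficients 1,-2,1,0,0 for degrees 0…4.
[q^4] = 1·0 + 1·0 + 1·1 = 1.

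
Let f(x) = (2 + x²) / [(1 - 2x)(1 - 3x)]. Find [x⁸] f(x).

40401

The denominator gives the recurrence a_n = 5a_(n−1) − 6a_(n−2) for n ≥ 3; the numerator fixes a_0 = 2, a_1 = 10, a_2 = 39.
Iterating: 2, 10, 39, 135, 441, 1395, 4329, 13275, 40401, so a_8 = 40401.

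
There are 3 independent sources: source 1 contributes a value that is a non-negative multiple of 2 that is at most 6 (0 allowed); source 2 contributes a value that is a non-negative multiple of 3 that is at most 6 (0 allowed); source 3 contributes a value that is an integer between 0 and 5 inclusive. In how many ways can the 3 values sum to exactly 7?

The generating function for the choices is (1 + q² + q⁴ + q⁶)·(1 + q³ + q⁶)·(1 + q + q² + q³ + q⁴ + q⁵); the count is [q⁷].
(1 + q² + q⁴ + q⁶) has coefficients 1,0,1,0,1,0,1 for degrees 0…6.
(1 + q³ + q⁶) has coefficients 1,0,0,1,0,0,1,0 for degrees 0…7.
Finally multiplying by (1 + q + q² + q³ + q⁴ + q⁵), the product of all factors after the first has coefficients 1,1,1,2,2,2,2,2 for degrees 0…7.
[q⁷] = 1·2 + 1·2 + 1·2 + 1·1 = 7.

7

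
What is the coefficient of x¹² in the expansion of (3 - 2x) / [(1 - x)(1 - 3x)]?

Partial fractions give a closed form: a_n = (-1/2)·1^n + (7/2)·3^n.
At n = 12: a_12 = 1860043.

1860043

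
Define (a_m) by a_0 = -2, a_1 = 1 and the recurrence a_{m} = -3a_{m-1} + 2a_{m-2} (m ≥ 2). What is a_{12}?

-2144963

The ordinary generating function has denominator 1 + 3x - 2x^2.
Iterating the recurrence: a_0,…,a_{12} = -2, 1, -7, 23, -83, 295, -1051, 3743, -13331, 47479, -169099, 602255, -2144963.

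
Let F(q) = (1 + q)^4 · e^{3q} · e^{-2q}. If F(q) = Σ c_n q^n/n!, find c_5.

501

The EGF product rule gives c_5 = Σ_{k_1+k_2+k_3=5} C(5; k_1,k_2,k_3) · ∏ g_i(k_i), where (1+q)^4 gives the falling factorial (4)_k; e^{3q} gives (3)^k; e^{-2q} gives (-2)^k.
g_1(k) for k = 0…5: 1, 4, 12, 24, 24, 0.
g_2(k) for k = 0…5: 1, 3, 9, 27, 81, 243.
g_3(k) for k = 0…5: 1, -2, 4, -8, 16, -32.
First combine the last two factors: h(k) = Σ_j C(k,j)·g_2(j)·g_3(k−j) for k = 0…5: 1, 1, 1, 1, 1, 1.
c_5 = Σ_k C(5,k)·g_1(k)·h(5−k) = 1·1·1 + 5·4·1 + 10·12·1 + 10·24·1 + 5·24·1 = 1 + 20 + 120 + 240 + 120 = 501.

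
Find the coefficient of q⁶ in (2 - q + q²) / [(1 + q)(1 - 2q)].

76

The denominator gives the recurrence a_n = a_(n−1) + 2a_(n−2) for n ≥ 3; the numerator fixes a_0 = 2, a_1 = 1, a_2 = 6.
Iterating: 2, 1, 6, 8, 20, 36, 76, so a_6 = 76.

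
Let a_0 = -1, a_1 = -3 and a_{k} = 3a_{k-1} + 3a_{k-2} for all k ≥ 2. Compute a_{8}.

-35316

The ordinary generating function has denominator 1 - 3y - 3y^2.
Iterating the recurrence: a_0,…,a_{8} = -1, -3, -12, -45, -171, -648, -2457, -9315, -35316.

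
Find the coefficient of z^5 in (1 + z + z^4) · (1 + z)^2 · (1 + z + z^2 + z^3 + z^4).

(1 + z + z^4) has coefficients 1,1,0,0,1 for degrees 0…4.
(1 + z)^2 has coefficients 1,2,1,0,0,0 for degrees 0…5.
Finally multiplying by (1 + z + z^2 + z^3 + z^4), the product of all factors after the first has coefficients 1,3,4,4,4,3 for degrees 0…5.
[z^5] = 1·3 + 1·4 + 1·3 = 10.

10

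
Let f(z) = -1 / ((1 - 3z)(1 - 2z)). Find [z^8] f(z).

Partial fractions give a closed form: a_n = (-3)·3^n + (2)·2^n.
At n = 8: a_8 = -19171.

-19171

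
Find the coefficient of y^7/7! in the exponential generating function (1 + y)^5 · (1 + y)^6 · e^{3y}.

30037500

The EGF product rule gives c_7 = Σ_{k_1+k_2+k_3=7} C(7; k_1,k_2,k_3) · ∏ g_i(k_i), where (1+y)^5 gives the falling factorial (5)_k; (1+y)^6 gives the falling factorial (6)_k; e^{3y} gives (3)^k.
g_1(k) for k = 0…7: 1, 5, 20, 60, 120, 120, 0, 0.
g_2(k) for k = 0…7: 1, 6, 30, 120, 360, 720, 720, 0.
g_3(k) for k = 0…7: 1, 3, 9, 27, 81, 243, 729, 2187.
First combine the last two factors: h(k) = Σ_j C(k,j)·g_2(j)·g_3(k−j) for k = 0…7: 1, 9, 75, 579, 4149, 27693, 173007, 1017495.
c_7 = Σ_k C(7,k)·g_1(k)·h(7−k) = 1·1·1017495 + 7·5·173007 + 21·20·27693 + 35·60·4149 + 35·120·579 + 21·120·75 = 1017495 + 6055245 + 11631060 + 8712900 + 2431800 + 189000 = 30037500.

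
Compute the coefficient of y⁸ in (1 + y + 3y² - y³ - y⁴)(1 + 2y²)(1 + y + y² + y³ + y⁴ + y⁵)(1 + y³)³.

(1 + y + 3y² - y³ - y⁴) has coefficients 1,1,3,-1,-1 for degrees 0…4.
(1 + 2y²) has coefficients 1,0,2,0,0,0,0,0,0 for degrees 0…8.
Multiplying by (1 + y + y² + y³ + y⁴ + y⁵) gives running coefficients 1,1,3,3,3,3,2,2,0 for degrees 0…8.
Finally multiplying by (1 + y³)³, the product of all factors after the first has coefficients 1,1,3,6,6,12,14,14,18 for degrees 0…8.
[y⁸] = 1·18 + 1·14 + 3·14 − 1·12 − 1·6 = 56.

56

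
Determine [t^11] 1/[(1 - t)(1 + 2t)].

-1365

The denominator gives the recurrence a_n = −a_(n−1) + 2a_(n−2) for n ≥ 2; the numerator fixes a_0 = 1, a_1 = -1.
Iterating: 1, -1, 3, -5, 11, -21, 43, -85, 171, -341, 683, -1365, so a_11 = -1365.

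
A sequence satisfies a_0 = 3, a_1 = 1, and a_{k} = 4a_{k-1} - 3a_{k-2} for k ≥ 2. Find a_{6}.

The ordinary generating function has denominator 1 - 4y + 3y^2.
Iterating the recurrence: a_0,…,a_{6} = 3, 1, -5, -23, -77, -239, -725.

-725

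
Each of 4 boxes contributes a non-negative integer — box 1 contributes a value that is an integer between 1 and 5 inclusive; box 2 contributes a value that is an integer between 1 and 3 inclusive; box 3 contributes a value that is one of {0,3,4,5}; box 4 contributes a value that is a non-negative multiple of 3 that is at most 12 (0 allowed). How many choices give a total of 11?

The generating function for the choices is (t + t^2 + t^3 + t^4 + t^5)·(t + t^2 + t^3)·(1 + t^3 + t^4 + t^5)·(1 + t^3 + t^6 + t^9 + t^12); the count is [t^11].
(t + t^2 + t^3 + t^4 + t^5) has coefficients 0,1,1,1,1,1 for degrees 0…5.
(t + t^2 + t^3) has coefficients 0,1,1,1,0,0,0,0,0,0,0,0 for degrees 0…11.
Multiplying by (1 + t^3 + t^4 + t^5) gives running coefficients 0,1,1,1,1,2,3,2,1,0,0,0 for degrees 0…11.
Finally multiplying by (1 + t^3 + t^6 + t^9 + t^12), the product of all factors after the first has coefficients 0,1,1,1,2,3,4,4,4,4,4,4 for degrees 0…11.
[t^11] = 1·4 + 1·4 + 1·4 + 1·4 + 1·4 = 20.

20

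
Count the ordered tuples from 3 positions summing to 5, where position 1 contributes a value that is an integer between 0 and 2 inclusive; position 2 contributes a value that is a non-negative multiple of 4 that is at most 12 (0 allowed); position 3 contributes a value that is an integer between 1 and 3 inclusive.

2

The generating function for the choices is (1 + q + q^2)·(1 + q^4 + q^8 + q^12)·(q + q^2 + q^3); the count is [q^5].
(1 + q + q^2) has coefficients 1,1,1 for degrees 0…2.
(1 + q^4 + q^8 + q^12) has coefficients 1,0,0,0,1,0 for degrees 0…5.
Finally multiplying by (q + q^2 + q^3), the product of all factors after the first has coefficients 0,1,1,1,0,1 for degrees 0…5.
[q^5] = 1·1 + 1·0 + 1·1 = 2.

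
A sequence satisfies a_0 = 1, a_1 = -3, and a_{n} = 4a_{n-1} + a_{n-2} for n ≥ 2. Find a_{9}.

The ordinary generating function has denominator 1 - 4q - q^2.
Iterating the recurrence: a_0,…,a_{9} = 1, -3, -11, -47, -199, -843, -3571, -15127, -64079, -271443.

-271443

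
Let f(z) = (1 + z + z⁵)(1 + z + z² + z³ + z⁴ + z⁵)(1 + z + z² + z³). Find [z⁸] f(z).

7

(1 + z + z⁵) has coefficients 1,1,0,0,0,1 for degrees 0…5.
(1 + z + z² + z³ + z⁴ + z⁵) has coefficients 1,1,1,1,1,1,0,0,0 for degrees 0…8.
Finally multiplying by (1 + z + z² + z³), the product of all factors after the first has coefficients 1,2,3,4,4,4,3,2,1 for degrees 0…8.
[z⁸] = 1·1 + 1·2 + 1·4 = 7.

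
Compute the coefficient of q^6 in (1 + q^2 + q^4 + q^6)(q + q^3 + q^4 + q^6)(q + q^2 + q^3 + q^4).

5

(1 + q^2 + q^4 + q^6) has coefficients 1,0,1,0,1,0,1 for degrees 0…6.
(q + q^3 + q^4 + q^6) has coefficients 0,1,0,1,1,0,1 for degrees 0…6.
Finally multiplying by (q + q^2 + q^3 + q^4), the product of all factors after the first has coefficients 0,0,1,1,2,3,2 for degrees 0…6.
[q^6] = 1·2 + 1·2 + 1·1 + 1·0 = 5.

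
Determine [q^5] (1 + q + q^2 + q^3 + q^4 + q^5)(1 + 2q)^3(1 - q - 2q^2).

(1 + q + q^2 + q^3 + q^4 + q^5) has coefficients 1,1,1,1,1,1 for degrees 0…5.
(1 + 2q)^3 has coefficients 1,6,12,8,0,0 for degrees 0…5.
Finally multiplying by (1 - q - 2q^2), the product of all factors after the first has coefficients 1,5,4,-16,-32,-16 for degrees 0…5.
[q^5] = 1·(-16) + 1·(-32) + 1·(-16) + 1·4 + 1·5 + 1·1 = -54.

-54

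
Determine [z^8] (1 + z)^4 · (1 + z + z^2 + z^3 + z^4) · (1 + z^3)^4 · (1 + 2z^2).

281

(1 + z)^4 has coefficients 1,4,6,4,1 for degrees 0…4.
(1 + z + z^2 + z^3 + z^4) has coefficients 1,1,1,1,1,0,0,0,0 for degrees 0…8.
Multiplying by (1 + z^3)^4 gives running coefficients 1,1,1,5,5,4,10,10,6 for degrees 0…8.
Finally multiplying by (1 + 2z^2), the product of all factors after the first has coefficients 1,1,3,7,7,14,20,18,26 for degrees 0…8.
[z^8] = 1·26 + 4·18 + 6·20 + 4·14 + 1·7 = 281.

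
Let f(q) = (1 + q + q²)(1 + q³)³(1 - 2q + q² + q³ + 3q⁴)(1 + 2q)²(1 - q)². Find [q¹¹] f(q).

10

(1 + q + q²) has coefficients 1,1,1 for degrees 0…2.
(1 + q³)³ has coefficients 1,0,0,3,0,0,3,0,0,1,0,0 for degrees 0…11.
Multiplying by (1 - 2q + q² + q³ + 3q⁴) gives running coefficients 1,-2,1,4,-3,3,6,3,3,4,7,1 for degrees 0…11.
Multiplying by (1 + 2q)² gives running coefficients 1,2,-3,0,17,7,6,39,39,28,35,45 for degrees 0…11.
Finally multiplying by (1 - q)², the product of all factors after the first has coefficients 1,0,-6,8,14,-27,9,34,-33,-11,18,3 for degrees 0…11.
[q¹¹] = 1·3 + 1·18 + 1·(-11) = 10.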